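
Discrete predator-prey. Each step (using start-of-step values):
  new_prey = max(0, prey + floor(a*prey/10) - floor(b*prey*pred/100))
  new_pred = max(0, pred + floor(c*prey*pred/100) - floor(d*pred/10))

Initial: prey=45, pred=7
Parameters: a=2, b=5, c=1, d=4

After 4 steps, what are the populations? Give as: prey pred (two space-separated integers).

Step 1: prey: 45+9-15=39; pred: 7+3-2=8
Step 2: prey: 39+7-15=31; pred: 8+3-3=8
Step 3: prey: 31+6-12=25; pred: 8+2-3=7
Step 4: prey: 25+5-8=22; pred: 7+1-2=6

Answer: 22 6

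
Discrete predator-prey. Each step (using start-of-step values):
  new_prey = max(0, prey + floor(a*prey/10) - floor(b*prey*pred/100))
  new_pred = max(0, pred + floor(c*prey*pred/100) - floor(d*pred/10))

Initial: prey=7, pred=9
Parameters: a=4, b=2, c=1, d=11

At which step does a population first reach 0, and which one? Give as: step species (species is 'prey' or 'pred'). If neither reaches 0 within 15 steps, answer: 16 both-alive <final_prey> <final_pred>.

Answer: 1 pred

Derivation:
Step 1: prey: 7+2-1=8; pred: 9+0-9=0
First extinction: pred at step 1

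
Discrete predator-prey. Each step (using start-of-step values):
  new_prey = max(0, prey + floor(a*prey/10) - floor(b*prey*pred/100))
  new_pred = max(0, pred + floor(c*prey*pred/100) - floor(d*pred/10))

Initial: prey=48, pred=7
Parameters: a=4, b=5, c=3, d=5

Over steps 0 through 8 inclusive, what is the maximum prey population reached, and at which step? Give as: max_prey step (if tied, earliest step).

Answer: 51 1

Derivation:
Step 1: prey: 48+19-16=51; pred: 7+10-3=14
Step 2: prey: 51+20-35=36; pred: 14+21-7=28
Step 3: prey: 36+14-50=0; pred: 28+30-14=44
Step 4: prey: 0+0-0=0; pred: 44+0-22=22
Step 5: prey: 0+0-0=0; pred: 22+0-11=11
Step 6: prey: 0+0-0=0; pred: 11+0-5=6
Step 7: prey: 0+0-0=0; pred: 6+0-3=3
Step 8: prey: 0+0-0=0; pred: 3+0-1=2
Max prey = 51 at step 1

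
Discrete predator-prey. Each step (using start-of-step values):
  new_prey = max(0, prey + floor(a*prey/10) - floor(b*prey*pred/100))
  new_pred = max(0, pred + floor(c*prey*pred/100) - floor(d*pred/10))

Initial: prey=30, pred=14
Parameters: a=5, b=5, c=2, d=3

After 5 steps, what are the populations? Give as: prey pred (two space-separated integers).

Step 1: prey: 30+15-21=24; pred: 14+8-4=18
Step 2: prey: 24+12-21=15; pred: 18+8-5=21
Step 3: prey: 15+7-15=7; pred: 21+6-6=21
Step 4: prey: 7+3-7=3; pred: 21+2-6=17
Step 5: prey: 3+1-2=2; pred: 17+1-5=13

Answer: 2 13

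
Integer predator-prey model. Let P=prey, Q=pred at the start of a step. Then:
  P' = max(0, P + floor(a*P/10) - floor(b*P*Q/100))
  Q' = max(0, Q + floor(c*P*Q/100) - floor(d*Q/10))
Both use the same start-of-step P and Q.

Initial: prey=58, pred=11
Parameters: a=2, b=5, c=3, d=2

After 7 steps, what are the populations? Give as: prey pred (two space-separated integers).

Answer: 0 20

Derivation:
Step 1: prey: 58+11-31=38; pred: 11+19-2=28
Step 2: prey: 38+7-53=0; pred: 28+31-5=54
Step 3: prey: 0+0-0=0; pred: 54+0-10=44
Step 4: prey: 0+0-0=0; pred: 44+0-8=36
Step 5: prey: 0+0-0=0; pred: 36+0-7=29
Step 6: prey: 0+0-0=0; pred: 29+0-5=24
Step 7: prey: 0+0-0=0; pred: 24+0-4=20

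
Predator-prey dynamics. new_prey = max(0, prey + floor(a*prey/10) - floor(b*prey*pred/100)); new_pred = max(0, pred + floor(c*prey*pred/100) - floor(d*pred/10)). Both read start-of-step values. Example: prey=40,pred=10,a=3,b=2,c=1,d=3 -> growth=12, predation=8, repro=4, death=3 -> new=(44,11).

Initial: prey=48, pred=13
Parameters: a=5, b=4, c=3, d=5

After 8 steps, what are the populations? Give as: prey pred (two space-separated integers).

Step 1: prey: 48+24-24=48; pred: 13+18-6=25
Step 2: prey: 48+24-48=24; pred: 25+36-12=49
Step 3: prey: 24+12-47=0; pred: 49+35-24=60
Step 4: prey: 0+0-0=0; pred: 60+0-30=30
Step 5: prey: 0+0-0=0; pred: 30+0-15=15
Step 6: prey: 0+0-0=0; pred: 15+0-7=8
Step 7: prey: 0+0-0=0; pred: 8+0-4=4
Step 8: prey: 0+0-0=0; pred: 4+0-2=2

Answer: 0 2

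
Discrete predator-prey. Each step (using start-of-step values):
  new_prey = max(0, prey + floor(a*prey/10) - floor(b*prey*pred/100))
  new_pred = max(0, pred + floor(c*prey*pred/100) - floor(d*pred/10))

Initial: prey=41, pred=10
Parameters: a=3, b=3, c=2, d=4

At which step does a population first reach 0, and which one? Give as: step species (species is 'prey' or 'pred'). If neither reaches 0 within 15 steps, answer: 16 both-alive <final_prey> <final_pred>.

Answer: 16 both-alive 2 2

Derivation:
Step 1: prey: 41+12-12=41; pred: 10+8-4=14
Step 2: prey: 41+12-17=36; pred: 14+11-5=20
Step 3: prey: 36+10-21=25; pred: 20+14-8=26
Step 4: prey: 25+7-19=13; pred: 26+13-10=29
Step 5: prey: 13+3-11=5; pred: 29+7-11=25
Step 6: prey: 5+1-3=3; pred: 25+2-10=17
Step 7: prey: 3+0-1=2; pred: 17+1-6=12
Step 8: prey: 2+0-0=2; pred: 12+0-4=8
Step 9: prey: 2+0-0=2; pred: 8+0-3=5
Step 10: prey: 2+0-0=2; pred: 5+0-2=3
Step 11: prey: 2+0-0=2; pred: 3+0-1=2
Step 12: prey: 2+0-0=2; pred: 2+0-0=2
Steps 13-15: state stable at prey=2, pred=2 (no change)
No extinction within 15 steps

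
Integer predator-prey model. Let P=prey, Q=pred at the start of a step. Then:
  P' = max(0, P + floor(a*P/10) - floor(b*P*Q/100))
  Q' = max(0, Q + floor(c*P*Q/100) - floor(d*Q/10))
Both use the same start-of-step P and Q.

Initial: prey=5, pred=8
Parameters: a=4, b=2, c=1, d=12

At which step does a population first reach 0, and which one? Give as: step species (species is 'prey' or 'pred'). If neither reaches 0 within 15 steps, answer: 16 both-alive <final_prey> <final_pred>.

Step 1: prey: 5+2-0=7; pred: 8+0-9=0
First extinction: pred at step 1

Answer: 1 pred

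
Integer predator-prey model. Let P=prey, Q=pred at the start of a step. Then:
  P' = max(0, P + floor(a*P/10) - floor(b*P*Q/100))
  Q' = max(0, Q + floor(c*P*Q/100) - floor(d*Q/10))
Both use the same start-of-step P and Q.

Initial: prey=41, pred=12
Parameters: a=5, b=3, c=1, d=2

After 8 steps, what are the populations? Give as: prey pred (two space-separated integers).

Answer: 3 27

Derivation:
Step 1: prey: 41+20-14=47; pred: 12+4-2=14
Step 2: prey: 47+23-19=51; pred: 14+6-2=18
Step 3: prey: 51+25-27=49; pred: 18+9-3=24
Step 4: prey: 49+24-35=38; pred: 24+11-4=31
Step 5: prey: 38+19-35=22; pred: 31+11-6=36
Step 6: prey: 22+11-23=10; pred: 36+7-7=36
Step 7: prey: 10+5-10=5; pred: 36+3-7=32
Step 8: prey: 5+2-4=3; pred: 32+1-6=27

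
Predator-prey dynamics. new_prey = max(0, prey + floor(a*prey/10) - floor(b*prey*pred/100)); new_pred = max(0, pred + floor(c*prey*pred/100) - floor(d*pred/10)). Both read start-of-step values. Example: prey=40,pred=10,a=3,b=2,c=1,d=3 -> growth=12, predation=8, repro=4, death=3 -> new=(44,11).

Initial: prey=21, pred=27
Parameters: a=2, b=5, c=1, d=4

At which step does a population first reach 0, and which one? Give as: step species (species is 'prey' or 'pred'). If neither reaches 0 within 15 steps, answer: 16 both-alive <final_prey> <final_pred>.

Step 1: prey: 21+4-28=0; pred: 27+5-10=22
First extinction: prey at step 1

Answer: 1 prey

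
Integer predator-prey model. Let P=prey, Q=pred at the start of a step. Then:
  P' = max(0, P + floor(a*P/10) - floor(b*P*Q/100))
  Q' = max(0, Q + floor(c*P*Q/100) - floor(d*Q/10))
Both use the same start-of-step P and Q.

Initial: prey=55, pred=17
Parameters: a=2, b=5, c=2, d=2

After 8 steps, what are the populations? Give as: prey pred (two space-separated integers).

Answer: 0 11

Derivation:
Step 1: prey: 55+11-46=20; pred: 17+18-3=32
Step 2: prey: 20+4-32=0; pred: 32+12-6=38
Step 3: prey: 0+0-0=0; pred: 38+0-7=31
Step 4: prey: 0+0-0=0; pred: 31+0-6=25
Step 5: prey: 0+0-0=0; pred: 25+0-5=20
Step 6: prey: 0+0-0=0; pred: 20+0-4=16
Step 7: prey: 0+0-0=0; pred: 16+0-3=13
Step 8: prey: 0+0-0=0; pred: 13+0-2=11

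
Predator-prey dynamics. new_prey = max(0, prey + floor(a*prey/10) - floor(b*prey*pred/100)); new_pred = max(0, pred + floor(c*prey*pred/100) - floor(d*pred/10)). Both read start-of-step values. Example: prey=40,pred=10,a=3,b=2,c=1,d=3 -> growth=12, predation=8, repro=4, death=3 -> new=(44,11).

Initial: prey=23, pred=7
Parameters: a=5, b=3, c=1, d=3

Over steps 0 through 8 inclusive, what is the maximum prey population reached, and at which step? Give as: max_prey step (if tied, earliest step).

Step 1: prey: 23+11-4=30; pred: 7+1-2=6
Step 2: prey: 30+15-5=40; pred: 6+1-1=6
Step 3: prey: 40+20-7=53; pred: 6+2-1=7
Step 4: prey: 53+26-11=68; pred: 7+3-2=8
Step 5: prey: 68+34-16=86; pred: 8+5-2=11
Step 6: prey: 86+43-28=101; pred: 11+9-3=17
Step 7: prey: 101+50-51=100; pred: 17+17-5=29
Step 8: prey: 100+50-87=63; pred: 29+29-8=50
Max prey = 101 at step 6

Answer: 101 6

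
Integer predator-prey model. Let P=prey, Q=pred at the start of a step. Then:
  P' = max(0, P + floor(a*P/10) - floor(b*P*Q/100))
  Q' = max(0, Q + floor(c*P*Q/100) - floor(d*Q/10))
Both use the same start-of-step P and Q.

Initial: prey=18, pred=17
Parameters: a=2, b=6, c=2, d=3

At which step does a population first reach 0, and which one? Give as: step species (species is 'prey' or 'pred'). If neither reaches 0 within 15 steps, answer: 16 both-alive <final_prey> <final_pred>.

Answer: 2 prey

Derivation:
Step 1: prey: 18+3-18=3; pred: 17+6-5=18
Step 2: prey: 3+0-3=0; pred: 18+1-5=14
First extinction: prey at step 2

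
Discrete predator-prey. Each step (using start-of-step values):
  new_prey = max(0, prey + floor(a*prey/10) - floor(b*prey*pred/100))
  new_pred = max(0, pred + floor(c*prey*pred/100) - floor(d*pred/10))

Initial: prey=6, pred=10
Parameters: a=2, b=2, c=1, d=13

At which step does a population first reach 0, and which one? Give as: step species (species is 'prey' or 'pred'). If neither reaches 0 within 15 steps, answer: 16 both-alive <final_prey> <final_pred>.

Step 1: prey: 6+1-1=6; pred: 10+0-13=0
First extinction: pred at step 1

Answer: 1 pred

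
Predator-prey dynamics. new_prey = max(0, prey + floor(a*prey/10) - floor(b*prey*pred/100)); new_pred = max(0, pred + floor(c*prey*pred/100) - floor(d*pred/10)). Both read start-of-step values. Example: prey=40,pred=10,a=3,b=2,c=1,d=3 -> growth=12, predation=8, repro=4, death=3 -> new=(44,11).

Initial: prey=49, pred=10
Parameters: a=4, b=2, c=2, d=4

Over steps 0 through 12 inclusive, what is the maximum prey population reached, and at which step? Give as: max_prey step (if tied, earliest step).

Answer: 65 2

Derivation:
Step 1: prey: 49+19-9=59; pred: 10+9-4=15
Step 2: prey: 59+23-17=65; pred: 15+17-6=26
Step 3: prey: 65+26-33=58; pred: 26+33-10=49
Step 4: prey: 58+23-56=25; pred: 49+56-19=86
Step 5: prey: 25+10-43=0; pred: 86+43-34=95
Step 6: prey: 0+0-0=0; pred: 95+0-38=57
Step 7: prey: 0+0-0=0; pred: 57+0-22=35
Step 8: prey: 0+0-0=0; pred: 35+0-14=21
Step 9: prey: 0+0-0=0; pred: 21+0-8=13
Step 10: prey: 0+0-0=0; pred: 13+0-5=8
Step 11: prey: 0+0-0=0; pred: 8+0-3=5
Step 12: prey: 0+0-0=0; pred: 5+0-2=3
Max prey = 65 at step 2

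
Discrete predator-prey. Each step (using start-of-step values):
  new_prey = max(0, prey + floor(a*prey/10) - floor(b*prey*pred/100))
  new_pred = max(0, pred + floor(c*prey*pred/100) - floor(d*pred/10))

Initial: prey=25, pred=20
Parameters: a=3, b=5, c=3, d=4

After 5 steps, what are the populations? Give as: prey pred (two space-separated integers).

Answer: 0 6

Derivation:
Step 1: prey: 25+7-25=7; pred: 20+15-8=27
Step 2: prey: 7+2-9=0; pred: 27+5-10=22
Step 3: prey: 0+0-0=0; pred: 22+0-8=14
Step 4: prey: 0+0-0=0; pred: 14+0-5=9
Step 5: prey: 0+0-0=0; pred: 9+0-3=6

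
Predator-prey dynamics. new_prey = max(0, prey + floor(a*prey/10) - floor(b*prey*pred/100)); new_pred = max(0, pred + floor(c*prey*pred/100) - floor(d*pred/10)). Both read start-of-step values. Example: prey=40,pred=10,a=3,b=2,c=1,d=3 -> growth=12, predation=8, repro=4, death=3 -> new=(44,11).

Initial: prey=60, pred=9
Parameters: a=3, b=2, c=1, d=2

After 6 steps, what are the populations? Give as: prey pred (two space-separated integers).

Answer: 4 55

Derivation:
Step 1: prey: 60+18-10=68; pred: 9+5-1=13
Step 2: prey: 68+20-17=71; pred: 13+8-2=19
Step 3: prey: 71+21-26=66; pred: 19+13-3=29
Step 4: prey: 66+19-38=47; pred: 29+19-5=43
Step 5: prey: 47+14-40=21; pred: 43+20-8=55
Step 6: prey: 21+6-23=4; pred: 55+11-11=55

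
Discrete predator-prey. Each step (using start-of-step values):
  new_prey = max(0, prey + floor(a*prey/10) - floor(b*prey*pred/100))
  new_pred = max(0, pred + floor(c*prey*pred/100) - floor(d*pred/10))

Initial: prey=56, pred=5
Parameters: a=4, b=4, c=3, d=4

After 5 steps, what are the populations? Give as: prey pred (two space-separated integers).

Step 1: prey: 56+22-11=67; pred: 5+8-2=11
Step 2: prey: 67+26-29=64; pred: 11+22-4=29
Step 3: prey: 64+25-74=15; pred: 29+55-11=73
Step 4: prey: 15+6-43=0; pred: 73+32-29=76
Step 5: prey: 0+0-0=0; pred: 76+0-30=46

Answer: 0 46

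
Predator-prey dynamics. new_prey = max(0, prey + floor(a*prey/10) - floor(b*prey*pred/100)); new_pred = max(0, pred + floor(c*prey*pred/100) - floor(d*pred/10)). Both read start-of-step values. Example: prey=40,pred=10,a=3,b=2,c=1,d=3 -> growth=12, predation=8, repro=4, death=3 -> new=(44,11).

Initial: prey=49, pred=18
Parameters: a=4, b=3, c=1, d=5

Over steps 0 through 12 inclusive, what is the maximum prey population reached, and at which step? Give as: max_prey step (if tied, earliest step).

Answer: 103 12

Derivation:
Step 1: prey: 49+19-26=42; pred: 18+8-9=17
Step 2: prey: 42+16-21=37; pred: 17+7-8=16
Step 3: prey: 37+14-17=34; pred: 16+5-8=13
Step 4: prey: 34+13-13=34; pred: 13+4-6=11
Step 5: prey: 34+13-11=36; pred: 11+3-5=9
Step 6: prey: 36+14-9=41; pred: 9+3-4=8
Step 7: prey: 41+16-9=48; pred: 8+3-4=7
Step 8: prey: 48+19-10=57; pred: 7+3-3=7
Step 9: prey: 57+22-11=68; pred: 7+3-3=7
Step 10: prey: 68+27-14=81; pred: 7+4-3=8
Step 11: prey: 81+32-19=94; pred: 8+6-4=10
Step 12: prey: 94+37-28=103; pred: 10+9-5=14
Max prey = 103 at step 12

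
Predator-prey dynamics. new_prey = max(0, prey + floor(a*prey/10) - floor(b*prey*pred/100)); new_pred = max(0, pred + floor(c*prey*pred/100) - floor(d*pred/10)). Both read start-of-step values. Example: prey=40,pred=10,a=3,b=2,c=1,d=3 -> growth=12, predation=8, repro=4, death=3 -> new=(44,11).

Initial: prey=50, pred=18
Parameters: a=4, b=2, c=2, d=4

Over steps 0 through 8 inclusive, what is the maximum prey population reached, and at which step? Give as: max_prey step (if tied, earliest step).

Answer: 52 1

Derivation:
Step 1: prey: 50+20-18=52; pred: 18+18-7=29
Step 2: prey: 52+20-30=42; pred: 29+30-11=48
Step 3: prey: 42+16-40=18; pred: 48+40-19=69
Step 4: prey: 18+7-24=1; pred: 69+24-27=66
Step 5: prey: 1+0-1=0; pred: 66+1-26=41
Step 6: prey: 0+0-0=0; pred: 41+0-16=25
Step 7: prey: 0+0-0=0; pred: 25+0-10=15
Step 8: prey: 0+0-0=0; pred: 15+0-6=9
Max prey = 52 at step 1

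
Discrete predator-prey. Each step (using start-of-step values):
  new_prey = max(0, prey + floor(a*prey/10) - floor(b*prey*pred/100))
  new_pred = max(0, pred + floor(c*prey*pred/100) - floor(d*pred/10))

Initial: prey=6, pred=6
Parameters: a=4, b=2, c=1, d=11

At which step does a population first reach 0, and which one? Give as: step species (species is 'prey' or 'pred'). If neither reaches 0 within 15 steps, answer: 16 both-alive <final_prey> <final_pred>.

Answer: 1 pred

Derivation:
Step 1: prey: 6+2-0=8; pred: 6+0-6=0
First extinction: pred at step 1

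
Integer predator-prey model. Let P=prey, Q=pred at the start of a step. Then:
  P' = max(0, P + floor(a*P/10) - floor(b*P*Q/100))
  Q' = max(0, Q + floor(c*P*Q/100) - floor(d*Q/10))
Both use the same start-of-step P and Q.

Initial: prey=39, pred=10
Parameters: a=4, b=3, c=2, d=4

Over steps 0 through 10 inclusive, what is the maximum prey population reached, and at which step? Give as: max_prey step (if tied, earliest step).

Answer: 44 2

Derivation:
Step 1: prey: 39+15-11=43; pred: 10+7-4=13
Step 2: prey: 43+17-16=44; pred: 13+11-5=19
Step 3: prey: 44+17-25=36; pred: 19+16-7=28
Step 4: prey: 36+14-30=20; pred: 28+20-11=37
Step 5: prey: 20+8-22=6; pred: 37+14-14=37
Step 6: prey: 6+2-6=2; pred: 37+4-14=27
Step 7: prey: 2+0-1=1; pred: 27+1-10=18
Step 8: prey: 1+0-0=1; pred: 18+0-7=11
Step 9: prey: 1+0-0=1; pred: 11+0-4=7
Step 10: prey: 1+0-0=1; pred: 7+0-2=5
Max prey = 44 at step 2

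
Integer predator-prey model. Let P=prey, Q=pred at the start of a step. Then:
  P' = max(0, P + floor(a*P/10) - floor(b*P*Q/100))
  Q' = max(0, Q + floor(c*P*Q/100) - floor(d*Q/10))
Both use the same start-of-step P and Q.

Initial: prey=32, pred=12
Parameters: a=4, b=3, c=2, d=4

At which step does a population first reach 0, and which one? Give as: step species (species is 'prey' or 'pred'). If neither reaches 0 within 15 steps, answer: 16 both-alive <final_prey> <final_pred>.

Answer: 16 both-alive 25 2

Derivation:
Step 1: prey: 32+12-11=33; pred: 12+7-4=15
Step 2: prey: 33+13-14=32; pred: 15+9-6=18
Step 3: prey: 32+12-17=27; pred: 18+11-7=22
Step 4: prey: 27+10-17=20; pred: 22+11-8=25
Step 5: prey: 20+8-15=13; pred: 25+10-10=25
Step 6: prey: 13+5-9=9; pred: 25+6-10=21
Step 7: prey: 9+3-5=7; pred: 21+3-8=16
Step 8: prey: 7+2-3=6; pred: 16+2-6=12
Step 9: prey: 6+2-2=6; pred: 12+1-4=9
Step 10: prey: 6+2-1=7; pred: 9+1-3=7
Step 11: prey: 7+2-1=8; pred: 7+0-2=5
Step 12: prey: 8+3-1=10; pred: 5+0-2=3
Step 13: prey: 10+4-0=14; pred: 3+0-1=2
Step 14: prey: 14+5-0=19; pred: 2+0-0=2
Step 15: prey: 19+7-1=25; pred: 2+0-0=2
No extinction within 15 steps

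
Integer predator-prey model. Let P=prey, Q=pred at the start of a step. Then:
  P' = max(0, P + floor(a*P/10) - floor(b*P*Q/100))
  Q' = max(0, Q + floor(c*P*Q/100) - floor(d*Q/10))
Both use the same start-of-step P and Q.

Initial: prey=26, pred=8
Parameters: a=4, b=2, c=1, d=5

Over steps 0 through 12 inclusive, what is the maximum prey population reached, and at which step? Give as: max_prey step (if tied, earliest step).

Answer: 206 9

Derivation:
Step 1: prey: 26+10-4=32; pred: 8+2-4=6
Step 2: prey: 32+12-3=41; pred: 6+1-3=4
Step 3: prey: 41+16-3=54; pred: 4+1-2=3
Step 4: prey: 54+21-3=72; pred: 3+1-1=3
Step 5: prey: 72+28-4=96; pred: 3+2-1=4
Step 6: prey: 96+38-7=127; pred: 4+3-2=5
Step 7: prey: 127+50-12=165; pred: 5+6-2=9
Step 8: prey: 165+66-29=202; pred: 9+14-4=19
Step 9: prey: 202+80-76=206; pred: 19+38-9=48
Step 10: prey: 206+82-197=91; pred: 48+98-24=122
Step 11: prey: 91+36-222=0; pred: 122+111-61=172
Step 12: prey: 0+0-0=0; pred: 172+0-86=86
Max prey = 206 at step 9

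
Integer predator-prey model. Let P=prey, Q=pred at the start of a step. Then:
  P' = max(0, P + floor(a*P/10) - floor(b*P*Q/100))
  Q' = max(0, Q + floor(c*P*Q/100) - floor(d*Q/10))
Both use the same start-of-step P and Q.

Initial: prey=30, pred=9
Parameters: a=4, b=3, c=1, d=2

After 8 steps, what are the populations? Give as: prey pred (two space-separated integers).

Step 1: prey: 30+12-8=34; pred: 9+2-1=10
Step 2: prey: 34+13-10=37; pred: 10+3-2=11
Step 3: prey: 37+14-12=39; pred: 11+4-2=13
Step 4: prey: 39+15-15=39; pred: 13+5-2=16
Step 5: prey: 39+15-18=36; pred: 16+6-3=19
Step 6: prey: 36+14-20=30; pred: 19+6-3=22
Step 7: prey: 30+12-19=23; pred: 22+6-4=24
Step 8: prey: 23+9-16=16; pred: 24+5-4=25

Answer: 16 25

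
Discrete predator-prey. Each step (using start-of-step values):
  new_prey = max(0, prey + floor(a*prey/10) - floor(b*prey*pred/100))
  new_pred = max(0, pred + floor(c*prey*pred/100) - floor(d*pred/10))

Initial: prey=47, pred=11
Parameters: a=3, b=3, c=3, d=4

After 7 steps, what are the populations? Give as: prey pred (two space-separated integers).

Step 1: prey: 47+14-15=46; pred: 11+15-4=22
Step 2: prey: 46+13-30=29; pred: 22+30-8=44
Step 3: prey: 29+8-38=0; pred: 44+38-17=65
Step 4: prey: 0+0-0=0; pred: 65+0-26=39
Step 5: prey: 0+0-0=0; pred: 39+0-15=24
Step 6: prey: 0+0-0=0; pred: 24+0-9=15
Step 7: prey: 0+0-0=0; pred: 15+0-6=9

Answer: 0 9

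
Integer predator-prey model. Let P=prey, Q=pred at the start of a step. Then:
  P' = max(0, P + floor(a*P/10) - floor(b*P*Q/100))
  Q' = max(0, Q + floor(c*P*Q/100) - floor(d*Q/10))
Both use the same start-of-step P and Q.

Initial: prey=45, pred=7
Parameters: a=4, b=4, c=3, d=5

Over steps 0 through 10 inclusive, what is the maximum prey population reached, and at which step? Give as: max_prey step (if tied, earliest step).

Answer: 51 1

Derivation:
Step 1: prey: 45+18-12=51; pred: 7+9-3=13
Step 2: prey: 51+20-26=45; pred: 13+19-6=26
Step 3: prey: 45+18-46=17; pred: 26+35-13=48
Step 4: prey: 17+6-32=0; pred: 48+24-24=48
Step 5: prey: 0+0-0=0; pred: 48+0-24=24
Step 6: prey: 0+0-0=0; pred: 24+0-12=12
Step 7: prey: 0+0-0=0; pred: 12+0-6=6
Step 8: prey: 0+0-0=0; pred: 6+0-3=3
Step 9: prey: 0+0-0=0; pred: 3+0-1=2
Step 10: prey: 0+0-0=0; pred: 2+0-1=1
Max prey = 51 at step 1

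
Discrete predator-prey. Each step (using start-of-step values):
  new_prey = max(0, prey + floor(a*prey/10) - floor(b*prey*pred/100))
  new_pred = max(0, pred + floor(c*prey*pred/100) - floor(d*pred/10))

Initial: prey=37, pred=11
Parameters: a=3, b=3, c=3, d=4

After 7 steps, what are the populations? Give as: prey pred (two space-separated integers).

Step 1: prey: 37+11-12=36; pred: 11+12-4=19
Step 2: prey: 36+10-20=26; pred: 19+20-7=32
Step 3: prey: 26+7-24=9; pred: 32+24-12=44
Step 4: prey: 9+2-11=0; pred: 44+11-17=38
Step 5: prey: 0+0-0=0; pred: 38+0-15=23
Step 6: prey: 0+0-0=0; pred: 23+0-9=14
Step 7: prey: 0+0-0=0; pred: 14+0-5=9

Answer: 0 9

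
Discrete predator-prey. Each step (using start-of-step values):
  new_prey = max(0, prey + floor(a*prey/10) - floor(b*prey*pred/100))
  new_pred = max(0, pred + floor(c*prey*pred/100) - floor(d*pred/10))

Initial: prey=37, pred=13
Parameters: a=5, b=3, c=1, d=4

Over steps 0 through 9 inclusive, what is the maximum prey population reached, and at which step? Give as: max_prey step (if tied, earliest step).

Answer: 63 5

Derivation:
Step 1: prey: 37+18-14=41; pred: 13+4-5=12
Step 2: prey: 41+20-14=47; pred: 12+4-4=12
Step 3: prey: 47+23-16=54; pred: 12+5-4=13
Step 4: prey: 54+27-21=60; pred: 13+7-5=15
Step 5: prey: 60+30-27=63; pred: 15+9-6=18
Step 6: prey: 63+31-34=60; pred: 18+11-7=22
Step 7: prey: 60+30-39=51; pred: 22+13-8=27
Step 8: prey: 51+25-41=35; pred: 27+13-10=30
Step 9: prey: 35+17-31=21; pred: 30+10-12=28
Max prey = 63 at step 5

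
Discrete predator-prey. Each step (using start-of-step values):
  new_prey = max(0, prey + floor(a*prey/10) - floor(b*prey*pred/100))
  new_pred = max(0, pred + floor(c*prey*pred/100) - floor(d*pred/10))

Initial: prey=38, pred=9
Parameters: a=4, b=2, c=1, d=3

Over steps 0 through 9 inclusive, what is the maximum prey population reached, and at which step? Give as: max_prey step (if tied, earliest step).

Step 1: prey: 38+15-6=47; pred: 9+3-2=10
Step 2: prey: 47+18-9=56; pred: 10+4-3=11
Step 3: prey: 56+22-12=66; pred: 11+6-3=14
Step 4: prey: 66+26-18=74; pred: 14+9-4=19
Step 5: prey: 74+29-28=75; pred: 19+14-5=28
Step 6: prey: 75+30-42=63; pred: 28+21-8=41
Step 7: prey: 63+25-51=37; pred: 41+25-12=54
Step 8: prey: 37+14-39=12; pred: 54+19-16=57
Step 9: prey: 12+4-13=3; pred: 57+6-17=46
Max prey = 75 at step 5

Answer: 75 5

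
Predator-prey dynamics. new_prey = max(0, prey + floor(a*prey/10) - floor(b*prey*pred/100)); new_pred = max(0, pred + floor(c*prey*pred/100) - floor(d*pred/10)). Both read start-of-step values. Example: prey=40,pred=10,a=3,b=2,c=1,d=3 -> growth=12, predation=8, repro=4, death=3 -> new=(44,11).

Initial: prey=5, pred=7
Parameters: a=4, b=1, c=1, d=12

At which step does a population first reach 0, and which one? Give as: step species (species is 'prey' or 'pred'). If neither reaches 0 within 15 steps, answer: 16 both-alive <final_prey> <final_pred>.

Answer: 1 pred

Derivation:
Step 1: prey: 5+2-0=7; pred: 7+0-8=0
First extinction: pred at step 1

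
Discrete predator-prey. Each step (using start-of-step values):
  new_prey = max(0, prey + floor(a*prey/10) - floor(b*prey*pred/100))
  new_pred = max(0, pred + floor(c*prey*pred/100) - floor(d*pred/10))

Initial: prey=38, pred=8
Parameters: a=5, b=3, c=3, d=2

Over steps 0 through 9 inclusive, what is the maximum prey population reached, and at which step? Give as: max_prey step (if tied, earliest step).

Answer: 49 2

Derivation:
Step 1: prey: 38+19-9=48; pred: 8+9-1=16
Step 2: prey: 48+24-23=49; pred: 16+23-3=36
Step 3: prey: 49+24-52=21; pred: 36+52-7=81
Step 4: prey: 21+10-51=0; pred: 81+51-16=116
Step 5: prey: 0+0-0=0; pred: 116+0-23=93
Step 6: prey: 0+0-0=0; pred: 93+0-18=75
Step 7: prey: 0+0-0=0; pred: 75+0-15=60
Step 8: prey: 0+0-0=0; pred: 60+0-12=48
Step 9: prey: 0+0-0=0; pred: 48+0-9=39
Max prey = 49 at step 2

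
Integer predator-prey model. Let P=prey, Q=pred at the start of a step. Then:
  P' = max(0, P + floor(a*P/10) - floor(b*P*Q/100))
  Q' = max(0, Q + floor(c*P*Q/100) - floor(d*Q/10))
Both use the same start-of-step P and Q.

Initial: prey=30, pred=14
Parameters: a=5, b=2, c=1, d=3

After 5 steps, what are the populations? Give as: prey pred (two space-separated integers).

Step 1: prey: 30+15-8=37; pred: 14+4-4=14
Step 2: prey: 37+18-10=45; pred: 14+5-4=15
Step 3: prey: 45+22-13=54; pred: 15+6-4=17
Step 4: prey: 54+27-18=63; pred: 17+9-5=21
Step 5: prey: 63+31-26=68; pred: 21+13-6=28

Answer: 68 28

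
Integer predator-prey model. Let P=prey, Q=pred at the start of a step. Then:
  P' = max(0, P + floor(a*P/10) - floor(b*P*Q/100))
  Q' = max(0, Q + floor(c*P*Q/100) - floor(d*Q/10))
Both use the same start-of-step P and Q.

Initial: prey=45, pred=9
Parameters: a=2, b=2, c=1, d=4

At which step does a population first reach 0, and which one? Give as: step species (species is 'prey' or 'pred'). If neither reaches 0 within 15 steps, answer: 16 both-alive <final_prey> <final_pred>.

Answer: 16 both-alive 46 10

Derivation:
Step 1: prey: 45+9-8=46; pred: 9+4-3=10
Step 2: prey: 46+9-9=46; pred: 10+4-4=10
Steps 3-15: state stable at prey=46, pred=10 (no change)
No extinction within 15 steps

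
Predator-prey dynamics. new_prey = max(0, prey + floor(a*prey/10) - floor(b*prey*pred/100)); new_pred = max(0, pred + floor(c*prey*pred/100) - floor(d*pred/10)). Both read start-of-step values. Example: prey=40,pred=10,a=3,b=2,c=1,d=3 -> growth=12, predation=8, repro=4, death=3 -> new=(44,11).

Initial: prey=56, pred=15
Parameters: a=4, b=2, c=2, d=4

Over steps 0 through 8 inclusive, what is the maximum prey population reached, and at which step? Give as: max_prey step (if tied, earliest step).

Step 1: prey: 56+22-16=62; pred: 15+16-6=25
Step 2: prey: 62+24-31=55; pred: 25+31-10=46
Step 3: prey: 55+22-50=27; pred: 46+50-18=78
Step 4: prey: 27+10-42=0; pred: 78+42-31=89
Step 5: prey: 0+0-0=0; pred: 89+0-35=54
Step 6: prey: 0+0-0=0; pred: 54+0-21=33
Step 7: prey: 0+0-0=0; pred: 33+0-13=20
Step 8: prey: 0+0-0=0; pred: 20+0-8=12
Max prey = 62 at step 1

Answer: 62 1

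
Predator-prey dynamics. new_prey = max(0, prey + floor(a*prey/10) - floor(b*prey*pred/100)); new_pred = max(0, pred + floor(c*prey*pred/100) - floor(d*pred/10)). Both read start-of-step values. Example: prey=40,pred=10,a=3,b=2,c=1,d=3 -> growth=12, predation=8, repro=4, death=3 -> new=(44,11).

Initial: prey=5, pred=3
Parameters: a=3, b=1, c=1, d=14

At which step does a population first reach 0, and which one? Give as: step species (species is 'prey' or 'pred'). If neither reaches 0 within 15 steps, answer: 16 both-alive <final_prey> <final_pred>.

Answer: 1 pred

Derivation:
Step 1: prey: 5+1-0=6; pred: 3+0-4=0
First extinction: pred at step 1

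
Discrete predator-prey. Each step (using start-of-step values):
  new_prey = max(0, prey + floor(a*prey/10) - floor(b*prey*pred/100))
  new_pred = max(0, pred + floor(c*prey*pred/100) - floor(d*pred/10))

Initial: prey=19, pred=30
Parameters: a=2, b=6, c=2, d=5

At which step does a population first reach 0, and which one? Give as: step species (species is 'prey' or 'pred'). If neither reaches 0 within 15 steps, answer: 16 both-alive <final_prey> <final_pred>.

Answer: 1 prey

Derivation:
Step 1: prey: 19+3-34=0; pred: 30+11-15=26
First extinction: prey at step 1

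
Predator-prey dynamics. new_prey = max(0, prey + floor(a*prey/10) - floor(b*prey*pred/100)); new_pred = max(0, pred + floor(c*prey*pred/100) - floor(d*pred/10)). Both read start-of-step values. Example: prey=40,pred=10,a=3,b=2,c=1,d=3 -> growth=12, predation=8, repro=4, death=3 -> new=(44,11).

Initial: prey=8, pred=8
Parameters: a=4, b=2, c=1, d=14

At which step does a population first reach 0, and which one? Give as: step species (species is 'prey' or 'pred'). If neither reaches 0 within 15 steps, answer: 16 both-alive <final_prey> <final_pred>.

Answer: 1 pred

Derivation:
Step 1: prey: 8+3-1=10; pred: 8+0-11=0
First extinction: pred at step 1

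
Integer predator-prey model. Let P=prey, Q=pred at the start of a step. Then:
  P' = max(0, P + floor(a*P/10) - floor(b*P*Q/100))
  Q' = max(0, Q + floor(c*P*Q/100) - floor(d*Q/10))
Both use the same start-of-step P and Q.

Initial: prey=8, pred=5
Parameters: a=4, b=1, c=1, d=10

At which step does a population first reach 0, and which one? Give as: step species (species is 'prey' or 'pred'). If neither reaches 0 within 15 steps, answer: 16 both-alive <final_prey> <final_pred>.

Answer: 1 pred

Derivation:
Step 1: prey: 8+3-0=11; pred: 5+0-5=0
First extinction: pred at step 1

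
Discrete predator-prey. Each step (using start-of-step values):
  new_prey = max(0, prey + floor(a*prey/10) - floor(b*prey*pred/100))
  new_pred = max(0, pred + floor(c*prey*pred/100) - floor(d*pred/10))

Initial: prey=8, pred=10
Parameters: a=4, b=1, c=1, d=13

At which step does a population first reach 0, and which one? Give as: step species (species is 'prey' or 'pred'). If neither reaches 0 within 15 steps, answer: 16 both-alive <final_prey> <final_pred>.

Answer: 1 pred

Derivation:
Step 1: prey: 8+3-0=11; pred: 10+0-13=0
First extinction: pred at step 1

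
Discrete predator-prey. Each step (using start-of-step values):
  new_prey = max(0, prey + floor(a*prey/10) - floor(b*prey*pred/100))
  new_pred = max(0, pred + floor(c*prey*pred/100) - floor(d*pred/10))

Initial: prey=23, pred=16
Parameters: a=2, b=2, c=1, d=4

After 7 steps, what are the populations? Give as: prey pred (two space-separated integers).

Step 1: prey: 23+4-7=20; pred: 16+3-6=13
Step 2: prey: 20+4-5=19; pred: 13+2-5=10
Step 3: prey: 19+3-3=19; pred: 10+1-4=7
Step 4: prey: 19+3-2=20; pred: 7+1-2=6
Step 5: prey: 20+4-2=22; pred: 6+1-2=5
Step 6: prey: 22+4-2=24; pred: 5+1-2=4
Step 7: prey: 24+4-1=27; pred: 4+0-1=3

Answer: 27 3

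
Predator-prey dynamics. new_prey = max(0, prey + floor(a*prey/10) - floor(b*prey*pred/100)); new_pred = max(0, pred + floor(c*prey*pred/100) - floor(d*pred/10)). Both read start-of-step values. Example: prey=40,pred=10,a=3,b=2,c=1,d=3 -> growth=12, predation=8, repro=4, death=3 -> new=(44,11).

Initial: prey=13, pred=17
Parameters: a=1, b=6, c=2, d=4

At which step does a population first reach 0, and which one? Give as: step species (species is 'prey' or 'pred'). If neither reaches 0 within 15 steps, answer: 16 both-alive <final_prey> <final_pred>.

Answer: 16 both-alive 1 2

Derivation:
Step 1: prey: 13+1-13=1; pred: 17+4-6=15
Step 2: prey: 1+0-0=1; pred: 15+0-6=9
Step 3: prey: 1+0-0=1; pred: 9+0-3=6
Step 4: prey: 1+0-0=1; pred: 6+0-2=4
Step 5: prey: 1+0-0=1; pred: 4+0-1=3
Step 6: prey: 1+0-0=1; pred: 3+0-1=2
Step 7: prey: 1+0-0=1; pred: 2+0-0=2
Steps 8-15: state stable at prey=1, pred=2 (no change)
No extinction within 15 steps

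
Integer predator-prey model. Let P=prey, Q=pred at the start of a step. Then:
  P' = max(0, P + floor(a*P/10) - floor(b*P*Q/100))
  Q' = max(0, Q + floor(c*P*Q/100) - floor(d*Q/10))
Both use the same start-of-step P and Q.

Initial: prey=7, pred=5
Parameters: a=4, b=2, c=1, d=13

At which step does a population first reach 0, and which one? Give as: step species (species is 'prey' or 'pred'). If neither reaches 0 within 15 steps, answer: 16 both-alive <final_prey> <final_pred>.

Step 1: prey: 7+2-0=9; pred: 5+0-6=0
First extinction: pred at step 1

Answer: 1 pred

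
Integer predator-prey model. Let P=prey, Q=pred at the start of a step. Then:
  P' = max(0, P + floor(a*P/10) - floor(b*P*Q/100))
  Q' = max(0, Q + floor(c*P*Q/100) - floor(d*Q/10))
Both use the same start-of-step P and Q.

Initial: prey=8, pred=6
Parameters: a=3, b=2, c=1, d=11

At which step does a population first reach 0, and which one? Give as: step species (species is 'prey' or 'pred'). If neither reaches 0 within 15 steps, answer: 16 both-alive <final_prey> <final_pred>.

Answer: 1 pred

Derivation:
Step 1: prey: 8+2-0=10; pred: 6+0-6=0
First extinction: pred at step 1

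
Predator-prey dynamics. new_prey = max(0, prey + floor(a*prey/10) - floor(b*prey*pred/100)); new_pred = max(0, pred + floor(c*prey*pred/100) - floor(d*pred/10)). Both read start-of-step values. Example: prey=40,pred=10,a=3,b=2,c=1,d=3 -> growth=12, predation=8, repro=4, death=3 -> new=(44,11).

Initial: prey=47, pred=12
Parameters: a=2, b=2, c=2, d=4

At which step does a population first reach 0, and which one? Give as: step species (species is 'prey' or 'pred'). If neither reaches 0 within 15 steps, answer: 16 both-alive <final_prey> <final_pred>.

Answer: 16 both-alive 2 2

Derivation:
Step 1: prey: 47+9-11=45; pred: 12+11-4=19
Step 2: prey: 45+9-17=37; pred: 19+17-7=29
Step 3: prey: 37+7-21=23; pred: 29+21-11=39
Step 4: prey: 23+4-17=10; pred: 39+17-15=41
Step 5: prey: 10+2-8=4; pred: 41+8-16=33
Step 6: prey: 4+0-2=2; pred: 33+2-13=22
Step 7: prey: 2+0-0=2; pred: 22+0-8=14
Step 8: prey: 2+0-0=2; pred: 14+0-5=9
Step 9: prey: 2+0-0=2; pred: 9+0-3=6
Step 10: prey: 2+0-0=2; pred: 6+0-2=4
Step 11: prey: 2+0-0=2; pred: 4+0-1=3
Step 12: prey: 2+0-0=2; pred: 3+0-1=2
Step 13: prey: 2+0-0=2; pred: 2+0-0=2
Steps 14-15: state stable at prey=2, pred=2 (no change)
No extinction within 15 steps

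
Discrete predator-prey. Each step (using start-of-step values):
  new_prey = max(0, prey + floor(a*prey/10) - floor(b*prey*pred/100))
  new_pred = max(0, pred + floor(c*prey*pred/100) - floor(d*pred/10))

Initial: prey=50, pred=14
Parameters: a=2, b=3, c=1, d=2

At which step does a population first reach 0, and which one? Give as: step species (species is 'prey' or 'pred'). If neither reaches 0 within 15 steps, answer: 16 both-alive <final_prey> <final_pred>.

Step 1: prey: 50+10-21=39; pred: 14+7-2=19
Step 2: prey: 39+7-22=24; pred: 19+7-3=23
Step 3: prey: 24+4-16=12; pred: 23+5-4=24
Step 4: prey: 12+2-8=6; pred: 24+2-4=22
Step 5: prey: 6+1-3=4; pred: 22+1-4=19
Step 6: prey: 4+0-2=2; pred: 19+0-3=16
Step 7: prey: 2+0-0=2; pred: 16+0-3=13
Step 8: prey: 2+0-0=2; pred: 13+0-2=11
Step 9: prey: 2+0-0=2; pred: 11+0-2=9
Step 10: prey: 2+0-0=2; pred: 9+0-1=8
Step 11: prey: 2+0-0=2; pred: 8+0-1=7
Step 12: prey: 2+0-0=2; pred: 7+0-1=6
Step 13: prey: 2+0-0=2; pred: 6+0-1=5
Step 14: prey: 2+0-0=2; pred: 5+0-1=4
Step 15: prey: 2+0-0=2; pred: 4+0-0=4
No extinction within 15 steps

Answer: 16 both-alive 2 4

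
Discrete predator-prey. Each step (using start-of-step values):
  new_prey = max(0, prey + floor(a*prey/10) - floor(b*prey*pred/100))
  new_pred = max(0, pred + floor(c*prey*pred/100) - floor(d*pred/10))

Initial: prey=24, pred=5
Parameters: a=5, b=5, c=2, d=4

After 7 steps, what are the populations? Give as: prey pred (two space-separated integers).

Answer: 0 31

Derivation:
Step 1: prey: 24+12-6=30; pred: 5+2-2=5
Step 2: prey: 30+15-7=38; pred: 5+3-2=6
Step 3: prey: 38+19-11=46; pred: 6+4-2=8
Step 4: prey: 46+23-18=51; pred: 8+7-3=12
Step 5: prey: 51+25-30=46; pred: 12+12-4=20
Step 6: prey: 46+23-46=23; pred: 20+18-8=30
Step 7: prey: 23+11-34=0; pred: 30+13-12=31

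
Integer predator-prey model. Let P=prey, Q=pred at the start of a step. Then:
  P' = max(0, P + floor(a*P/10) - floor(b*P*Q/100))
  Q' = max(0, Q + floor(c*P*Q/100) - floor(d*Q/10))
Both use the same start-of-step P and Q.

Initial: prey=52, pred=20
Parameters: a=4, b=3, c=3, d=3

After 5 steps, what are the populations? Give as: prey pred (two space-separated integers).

Answer: 0 33

Derivation:
Step 1: prey: 52+20-31=41; pred: 20+31-6=45
Step 2: prey: 41+16-55=2; pred: 45+55-13=87
Step 3: prey: 2+0-5=0; pred: 87+5-26=66
Step 4: prey: 0+0-0=0; pred: 66+0-19=47
Step 5: prey: 0+0-0=0; pred: 47+0-14=33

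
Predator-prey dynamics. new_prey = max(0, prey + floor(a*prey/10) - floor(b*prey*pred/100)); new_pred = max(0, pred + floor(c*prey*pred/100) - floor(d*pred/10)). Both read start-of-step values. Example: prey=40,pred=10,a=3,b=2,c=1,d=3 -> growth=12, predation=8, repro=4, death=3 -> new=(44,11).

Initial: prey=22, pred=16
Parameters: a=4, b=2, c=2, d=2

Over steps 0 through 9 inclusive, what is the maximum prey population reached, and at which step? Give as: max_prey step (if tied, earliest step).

Step 1: prey: 22+8-7=23; pred: 16+7-3=20
Step 2: prey: 23+9-9=23; pred: 20+9-4=25
Step 3: prey: 23+9-11=21; pred: 25+11-5=31
Step 4: prey: 21+8-13=16; pred: 31+13-6=38
Step 5: prey: 16+6-12=10; pred: 38+12-7=43
Step 6: prey: 10+4-8=6; pred: 43+8-8=43
Step 7: prey: 6+2-5=3; pred: 43+5-8=40
Step 8: prey: 3+1-2=2; pred: 40+2-8=34
Step 9: prey: 2+0-1=1; pred: 34+1-6=29
Max prey = 23 at step 1

Answer: 23 1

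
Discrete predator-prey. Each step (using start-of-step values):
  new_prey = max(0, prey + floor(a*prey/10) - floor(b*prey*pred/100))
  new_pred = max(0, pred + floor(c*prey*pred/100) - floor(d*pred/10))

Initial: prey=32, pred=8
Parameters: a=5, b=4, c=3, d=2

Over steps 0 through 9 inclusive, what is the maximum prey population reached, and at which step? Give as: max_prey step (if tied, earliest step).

Step 1: prey: 32+16-10=38; pred: 8+7-1=14
Step 2: prey: 38+19-21=36; pred: 14+15-2=27
Step 3: prey: 36+18-38=16; pred: 27+29-5=51
Step 4: prey: 16+8-32=0; pred: 51+24-10=65
Step 5: prey: 0+0-0=0; pred: 65+0-13=52
Step 6: prey: 0+0-0=0; pred: 52+0-10=42
Step 7: prey: 0+0-0=0; pred: 42+0-8=34
Step 8: prey: 0+0-0=0; pred: 34+0-6=28
Step 9: prey: 0+0-0=0; pred: 28+0-5=23
Max prey = 38 at step 1

Answer: 38 1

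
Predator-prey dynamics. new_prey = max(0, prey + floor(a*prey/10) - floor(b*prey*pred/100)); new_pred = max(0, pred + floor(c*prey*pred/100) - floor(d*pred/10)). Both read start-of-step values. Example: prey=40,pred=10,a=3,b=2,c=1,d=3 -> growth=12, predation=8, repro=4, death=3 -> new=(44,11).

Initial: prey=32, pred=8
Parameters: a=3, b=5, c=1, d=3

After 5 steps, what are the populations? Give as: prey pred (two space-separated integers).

Answer: 19 6

Derivation:
Step 1: prey: 32+9-12=29; pred: 8+2-2=8
Step 2: prey: 29+8-11=26; pred: 8+2-2=8
Step 3: prey: 26+7-10=23; pred: 8+2-2=8
Step 4: prey: 23+6-9=20; pred: 8+1-2=7
Step 5: prey: 20+6-7=19; pred: 7+1-2=6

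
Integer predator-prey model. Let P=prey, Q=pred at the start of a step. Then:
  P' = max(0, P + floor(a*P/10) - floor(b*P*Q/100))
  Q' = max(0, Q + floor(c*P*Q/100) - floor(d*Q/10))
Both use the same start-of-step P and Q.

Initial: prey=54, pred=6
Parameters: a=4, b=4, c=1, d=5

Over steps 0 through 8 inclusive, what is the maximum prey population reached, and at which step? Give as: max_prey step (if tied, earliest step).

Answer: 100 5

Derivation:
Step 1: prey: 54+21-12=63; pred: 6+3-3=6
Step 2: prey: 63+25-15=73; pred: 6+3-3=6
Step 3: prey: 73+29-17=85; pred: 6+4-3=7
Step 4: prey: 85+34-23=96; pred: 7+5-3=9
Step 5: prey: 96+38-34=100; pred: 9+8-4=13
Step 6: prey: 100+40-52=88; pred: 13+13-6=20
Step 7: prey: 88+35-70=53; pred: 20+17-10=27
Step 8: prey: 53+21-57=17; pred: 27+14-13=28
Max prey = 100 at step 5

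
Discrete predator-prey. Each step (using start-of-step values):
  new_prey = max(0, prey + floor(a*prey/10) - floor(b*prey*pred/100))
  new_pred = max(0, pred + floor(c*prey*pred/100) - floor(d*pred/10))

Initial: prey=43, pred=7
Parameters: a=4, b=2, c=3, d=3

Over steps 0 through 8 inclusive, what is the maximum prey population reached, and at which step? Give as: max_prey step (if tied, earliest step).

Step 1: prey: 43+17-6=54; pred: 7+9-2=14
Step 2: prey: 54+21-15=60; pred: 14+22-4=32
Step 3: prey: 60+24-38=46; pred: 32+57-9=80
Step 4: prey: 46+18-73=0; pred: 80+110-24=166
Step 5: prey: 0+0-0=0; pred: 166+0-49=117
Step 6: prey: 0+0-0=0; pred: 117+0-35=82
Step 7: prey: 0+0-0=0; pred: 82+0-24=58
Step 8: prey: 0+0-0=0; pred: 58+0-17=41
Max prey = 60 at step 2

Answer: 60 2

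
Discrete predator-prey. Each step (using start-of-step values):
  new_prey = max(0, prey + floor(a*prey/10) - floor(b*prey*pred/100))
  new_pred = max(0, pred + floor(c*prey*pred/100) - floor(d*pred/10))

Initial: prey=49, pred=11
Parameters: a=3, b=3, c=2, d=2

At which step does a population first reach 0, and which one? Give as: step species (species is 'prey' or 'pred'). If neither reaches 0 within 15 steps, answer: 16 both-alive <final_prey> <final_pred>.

Step 1: prey: 49+14-16=47; pred: 11+10-2=19
Step 2: prey: 47+14-26=35; pred: 19+17-3=33
Step 3: prey: 35+10-34=11; pred: 33+23-6=50
Step 4: prey: 11+3-16=0; pred: 50+11-10=51
First extinction: prey at step 4

Answer: 4 prey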